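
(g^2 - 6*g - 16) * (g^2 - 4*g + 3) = g^4 - 10*g^3 + 11*g^2 + 46*g - 48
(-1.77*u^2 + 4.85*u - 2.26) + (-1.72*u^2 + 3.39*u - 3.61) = -3.49*u^2 + 8.24*u - 5.87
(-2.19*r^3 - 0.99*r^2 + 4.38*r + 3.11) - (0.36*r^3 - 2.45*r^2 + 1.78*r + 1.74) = -2.55*r^3 + 1.46*r^2 + 2.6*r + 1.37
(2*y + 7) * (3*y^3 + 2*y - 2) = 6*y^4 + 21*y^3 + 4*y^2 + 10*y - 14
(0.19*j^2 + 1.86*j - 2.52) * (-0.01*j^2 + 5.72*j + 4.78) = -0.0019*j^4 + 1.0682*j^3 + 11.5726*j^2 - 5.5236*j - 12.0456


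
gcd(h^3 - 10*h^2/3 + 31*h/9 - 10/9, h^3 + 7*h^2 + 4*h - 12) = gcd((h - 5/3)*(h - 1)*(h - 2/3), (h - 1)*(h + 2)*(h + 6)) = h - 1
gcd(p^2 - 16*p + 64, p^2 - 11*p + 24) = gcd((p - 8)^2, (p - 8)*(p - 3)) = p - 8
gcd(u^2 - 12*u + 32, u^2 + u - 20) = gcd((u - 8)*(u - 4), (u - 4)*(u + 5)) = u - 4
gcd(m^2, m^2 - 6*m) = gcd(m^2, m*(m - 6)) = m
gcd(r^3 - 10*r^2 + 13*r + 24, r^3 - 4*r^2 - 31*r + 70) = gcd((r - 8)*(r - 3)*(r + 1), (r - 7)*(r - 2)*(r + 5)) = 1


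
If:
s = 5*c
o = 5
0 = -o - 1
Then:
No Solution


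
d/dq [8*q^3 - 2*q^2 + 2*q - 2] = 24*q^2 - 4*q + 2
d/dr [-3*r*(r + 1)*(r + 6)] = -9*r^2 - 42*r - 18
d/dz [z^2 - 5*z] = 2*z - 5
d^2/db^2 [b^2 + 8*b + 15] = 2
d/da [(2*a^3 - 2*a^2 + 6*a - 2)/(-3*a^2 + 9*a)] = 2*(-a^4 + 6*a^3 - 2*a + 3)/(3*a^2*(a^2 - 6*a + 9))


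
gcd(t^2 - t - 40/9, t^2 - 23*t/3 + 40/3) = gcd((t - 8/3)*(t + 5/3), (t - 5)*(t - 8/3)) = t - 8/3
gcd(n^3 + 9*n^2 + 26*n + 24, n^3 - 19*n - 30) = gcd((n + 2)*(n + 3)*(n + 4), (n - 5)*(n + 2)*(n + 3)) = n^2 + 5*n + 6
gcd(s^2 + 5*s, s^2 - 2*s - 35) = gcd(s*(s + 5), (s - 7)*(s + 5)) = s + 5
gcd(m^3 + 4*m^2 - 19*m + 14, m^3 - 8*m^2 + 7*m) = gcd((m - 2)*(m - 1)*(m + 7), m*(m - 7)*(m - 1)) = m - 1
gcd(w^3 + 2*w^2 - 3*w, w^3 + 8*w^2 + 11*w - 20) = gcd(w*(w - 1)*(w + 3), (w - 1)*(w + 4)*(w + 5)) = w - 1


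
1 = 1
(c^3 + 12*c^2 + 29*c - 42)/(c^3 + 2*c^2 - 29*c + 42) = (c^2 + 5*c - 6)/(c^2 - 5*c + 6)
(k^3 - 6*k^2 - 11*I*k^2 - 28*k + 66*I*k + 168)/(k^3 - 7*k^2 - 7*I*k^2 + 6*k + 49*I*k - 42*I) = (k - 4*I)/(k - 1)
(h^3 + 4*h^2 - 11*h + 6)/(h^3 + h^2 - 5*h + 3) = (h + 6)/(h + 3)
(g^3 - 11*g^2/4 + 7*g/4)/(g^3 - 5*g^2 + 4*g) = (g - 7/4)/(g - 4)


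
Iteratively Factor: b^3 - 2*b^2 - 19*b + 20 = (b - 5)*(b^2 + 3*b - 4) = (b - 5)*(b + 4)*(b - 1)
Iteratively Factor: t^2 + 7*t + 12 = (t + 4)*(t + 3)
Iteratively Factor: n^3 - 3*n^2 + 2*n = (n - 1)*(n^2 - 2*n) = n*(n - 1)*(n - 2)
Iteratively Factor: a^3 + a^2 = (a + 1)*(a^2) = a*(a + 1)*(a)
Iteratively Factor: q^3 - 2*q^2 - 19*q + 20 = (q + 4)*(q^2 - 6*q + 5) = (q - 1)*(q + 4)*(q - 5)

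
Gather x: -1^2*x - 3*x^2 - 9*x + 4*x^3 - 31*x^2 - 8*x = 4*x^3 - 34*x^2 - 18*x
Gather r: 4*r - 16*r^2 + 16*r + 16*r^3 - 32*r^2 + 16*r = 16*r^3 - 48*r^2 + 36*r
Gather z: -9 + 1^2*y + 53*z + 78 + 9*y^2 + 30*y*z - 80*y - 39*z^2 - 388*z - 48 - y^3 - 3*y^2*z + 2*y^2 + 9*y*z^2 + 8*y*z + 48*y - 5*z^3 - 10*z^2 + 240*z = -y^3 + 11*y^2 - 31*y - 5*z^3 + z^2*(9*y - 49) + z*(-3*y^2 + 38*y - 95) + 21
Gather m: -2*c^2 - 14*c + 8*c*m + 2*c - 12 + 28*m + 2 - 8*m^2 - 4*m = -2*c^2 - 12*c - 8*m^2 + m*(8*c + 24) - 10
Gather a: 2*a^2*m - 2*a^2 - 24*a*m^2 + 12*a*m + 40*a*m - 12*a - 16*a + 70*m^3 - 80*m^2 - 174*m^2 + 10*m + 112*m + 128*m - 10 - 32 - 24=a^2*(2*m - 2) + a*(-24*m^2 + 52*m - 28) + 70*m^3 - 254*m^2 + 250*m - 66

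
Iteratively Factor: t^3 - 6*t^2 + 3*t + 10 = (t + 1)*(t^2 - 7*t + 10) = (t - 2)*(t + 1)*(t - 5)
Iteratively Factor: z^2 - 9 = (z + 3)*(z - 3)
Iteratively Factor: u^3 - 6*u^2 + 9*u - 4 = (u - 1)*(u^2 - 5*u + 4) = (u - 1)^2*(u - 4)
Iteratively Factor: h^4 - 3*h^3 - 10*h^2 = (h)*(h^3 - 3*h^2 - 10*h) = h*(h + 2)*(h^2 - 5*h) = h^2*(h + 2)*(h - 5)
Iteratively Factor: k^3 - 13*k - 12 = (k - 4)*(k^2 + 4*k + 3) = (k - 4)*(k + 1)*(k + 3)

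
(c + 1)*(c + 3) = c^2 + 4*c + 3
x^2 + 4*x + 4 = (x + 2)^2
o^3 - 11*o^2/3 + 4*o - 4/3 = (o - 2)*(o - 1)*(o - 2/3)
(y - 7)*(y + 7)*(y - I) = y^3 - I*y^2 - 49*y + 49*I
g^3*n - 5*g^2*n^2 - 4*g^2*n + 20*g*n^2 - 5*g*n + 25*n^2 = (g - 5)*(g - 5*n)*(g*n + n)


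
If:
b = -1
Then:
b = -1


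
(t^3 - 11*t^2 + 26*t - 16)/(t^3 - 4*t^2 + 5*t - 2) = (t - 8)/(t - 1)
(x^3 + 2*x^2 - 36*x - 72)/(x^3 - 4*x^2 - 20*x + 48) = (x^2 + 8*x + 12)/(x^2 + 2*x - 8)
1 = 1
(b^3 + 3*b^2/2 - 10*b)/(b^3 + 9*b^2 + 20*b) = (b - 5/2)/(b + 5)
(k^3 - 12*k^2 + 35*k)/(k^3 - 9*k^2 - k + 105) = k/(k + 3)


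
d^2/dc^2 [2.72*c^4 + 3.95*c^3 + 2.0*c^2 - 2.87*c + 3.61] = 32.64*c^2 + 23.7*c + 4.0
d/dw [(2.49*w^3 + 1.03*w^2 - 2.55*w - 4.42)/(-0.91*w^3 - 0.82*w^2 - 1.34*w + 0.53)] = (-1.1045*w^4 - 11.3142*w^3 - 11.5787*w^2 - 6.157*w - 7.2743)/(0.8281*w^6 + 1.4924*w^5 + 3.1112*w^4 + 1.233*w^3 + 0.9264*w^2 - 1.4204*w + 0.2809)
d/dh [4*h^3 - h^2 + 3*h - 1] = 12*h^2 - 2*h + 3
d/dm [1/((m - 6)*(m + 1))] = (5 - 2*m)/(m^4 - 10*m^3 + 13*m^2 + 60*m + 36)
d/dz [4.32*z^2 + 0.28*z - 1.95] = 8.64*z + 0.28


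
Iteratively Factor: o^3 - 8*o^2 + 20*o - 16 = (o - 4)*(o^2 - 4*o + 4) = (o - 4)*(o - 2)*(o - 2)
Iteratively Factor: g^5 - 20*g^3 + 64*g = (g)*(g^4 - 20*g^2 + 64) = g*(g - 2)*(g^3 + 2*g^2 - 16*g - 32) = g*(g - 2)*(g + 2)*(g^2 - 16) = g*(g - 4)*(g - 2)*(g + 2)*(g + 4)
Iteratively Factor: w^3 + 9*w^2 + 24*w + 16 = (w + 4)*(w^2 + 5*w + 4) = (w + 4)^2*(w + 1)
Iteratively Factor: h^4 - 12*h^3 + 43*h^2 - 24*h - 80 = (h - 5)*(h^3 - 7*h^2 + 8*h + 16) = (h - 5)*(h - 4)*(h^2 - 3*h - 4) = (h - 5)*(h - 4)*(h + 1)*(h - 4)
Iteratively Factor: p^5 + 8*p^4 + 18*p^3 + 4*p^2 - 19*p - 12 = (p + 4)*(p^4 + 4*p^3 + 2*p^2 - 4*p - 3) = (p + 1)*(p + 4)*(p^3 + 3*p^2 - p - 3) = (p + 1)^2*(p + 4)*(p^2 + 2*p - 3) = (p + 1)^2*(p + 3)*(p + 4)*(p - 1)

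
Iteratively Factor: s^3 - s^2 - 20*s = (s - 5)*(s^2 + 4*s) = s*(s - 5)*(s + 4)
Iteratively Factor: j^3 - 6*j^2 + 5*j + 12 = (j - 3)*(j^2 - 3*j - 4) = (j - 4)*(j - 3)*(j + 1)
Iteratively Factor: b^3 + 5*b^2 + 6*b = (b + 3)*(b^2 + 2*b) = (b + 2)*(b + 3)*(b)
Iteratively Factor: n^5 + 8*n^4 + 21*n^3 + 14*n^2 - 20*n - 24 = (n + 2)*(n^4 + 6*n^3 + 9*n^2 - 4*n - 12) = (n + 2)^2*(n^3 + 4*n^2 + n - 6) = (n + 2)^2*(n + 3)*(n^2 + n - 2) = (n + 2)^3*(n + 3)*(n - 1)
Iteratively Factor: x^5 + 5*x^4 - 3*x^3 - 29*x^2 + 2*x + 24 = (x - 2)*(x^4 + 7*x^3 + 11*x^2 - 7*x - 12) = (x - 2)*(x + 3)*(x^3 + 4*x^2 - x - 4) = (x - 2)*(x - 1)*(x + 3)*(x^2 + 5*x + 4) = (x - 2)*(x - 1)*(x + 3)*(x + 4)*(x + 1)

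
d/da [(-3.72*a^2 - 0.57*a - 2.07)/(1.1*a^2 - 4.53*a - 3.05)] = (17.4786*a^2 + 27.246*a - 7.6386)/(1.21*a^4 - 9.966*a^3 + 13.8109*a^2 + 27.633*a + 9.3025)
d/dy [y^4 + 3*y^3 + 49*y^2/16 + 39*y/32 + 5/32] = 4*y^3 + 9*y^2 + 49*y/8 + 39/32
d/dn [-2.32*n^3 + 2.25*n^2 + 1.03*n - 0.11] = -6.96*n^2 + 4.5*n + 1.03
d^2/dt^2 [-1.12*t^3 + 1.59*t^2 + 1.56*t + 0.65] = 3.18 - 6.72*t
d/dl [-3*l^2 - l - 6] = -6*l - 1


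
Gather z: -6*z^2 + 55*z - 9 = -6*z^2 + 55*z - 9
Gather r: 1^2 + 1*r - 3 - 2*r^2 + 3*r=-2*r^2 + 4*r - 2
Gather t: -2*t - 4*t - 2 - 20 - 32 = -6*t - 54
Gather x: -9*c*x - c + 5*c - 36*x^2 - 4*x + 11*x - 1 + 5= 4*c - 36*x^2 + x*(7 - 9*c) + 4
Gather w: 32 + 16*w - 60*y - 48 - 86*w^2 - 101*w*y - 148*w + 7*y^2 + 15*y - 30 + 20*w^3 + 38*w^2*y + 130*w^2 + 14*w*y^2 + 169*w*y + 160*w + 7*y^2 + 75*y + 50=20*w^3 + w^2*(38*y + 44) + w*(14*y^2 + 68*y + 28) + 14*y^2 + 30*y + 4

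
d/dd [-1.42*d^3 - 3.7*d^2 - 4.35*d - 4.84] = -4.26*d^2 - 7.4*d - 4.35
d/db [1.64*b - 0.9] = 1.64000000000000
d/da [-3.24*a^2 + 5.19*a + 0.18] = 5.19 - 6.48*a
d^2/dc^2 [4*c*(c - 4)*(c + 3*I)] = 24*c - 32 + 24*I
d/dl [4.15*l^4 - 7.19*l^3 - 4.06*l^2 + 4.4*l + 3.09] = 16.6*l^3 - 21.57*l^2 - 8.12*l + 4.4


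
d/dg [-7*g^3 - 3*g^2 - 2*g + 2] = -21*g^2 - 6*g - 2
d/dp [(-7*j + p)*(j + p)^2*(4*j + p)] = -59*j^3 - 66*j^2*p - 3*j*p^2 + 4*p^3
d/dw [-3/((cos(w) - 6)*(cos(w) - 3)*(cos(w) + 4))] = 3*(3*sin(w)^2 + 10*cos(w) + 15)*sin(w)/((cos(w) - 6)^2*(cos(w) - 3)^2*(cos(w) + 4)^2)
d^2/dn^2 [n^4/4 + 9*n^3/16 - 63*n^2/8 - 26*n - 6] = 3*n^2 + 27*n/8 - 63/4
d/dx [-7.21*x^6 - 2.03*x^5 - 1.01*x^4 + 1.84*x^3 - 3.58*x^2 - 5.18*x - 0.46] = -43.26*x^5 - 10.15*x^4 - 4.04*x^3 + 5.52*x^2 - 7.16*x - 5.18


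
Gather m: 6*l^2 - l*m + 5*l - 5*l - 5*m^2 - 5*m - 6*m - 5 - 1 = 6*l^2 - 5*m^2 + m*(-l - 11) - 6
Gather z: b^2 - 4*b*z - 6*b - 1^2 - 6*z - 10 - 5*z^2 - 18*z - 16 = b^2 - 6*b - 5*z^2 + z*(-4*b - 24) - 27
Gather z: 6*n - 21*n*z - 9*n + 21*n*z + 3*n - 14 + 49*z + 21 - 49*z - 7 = 0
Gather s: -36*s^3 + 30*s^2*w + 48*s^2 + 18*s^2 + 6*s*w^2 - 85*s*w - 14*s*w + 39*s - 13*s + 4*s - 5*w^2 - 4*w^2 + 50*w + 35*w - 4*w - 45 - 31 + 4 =-36*s^3 + s^2*(30*w + 66) + s*(6*w^2 - 99*w + 30) - 9*w^2 + 81*w - 72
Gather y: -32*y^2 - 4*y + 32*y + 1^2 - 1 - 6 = -32*y^2 + 28*y - 6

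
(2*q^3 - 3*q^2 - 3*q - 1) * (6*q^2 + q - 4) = 12*q^5 - 16*q^4 - 29*q^3 + 3*q^2 + 11*q + 4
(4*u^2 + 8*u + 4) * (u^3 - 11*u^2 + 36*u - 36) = 4*u^5 - 36*u^4 + 60*u^3 + 100*u^2 - 144*u - 144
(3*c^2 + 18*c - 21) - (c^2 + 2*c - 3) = 2*c^2 + 16*c - 18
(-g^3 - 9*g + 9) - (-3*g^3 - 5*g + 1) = 2*g^3 - 4*g + 8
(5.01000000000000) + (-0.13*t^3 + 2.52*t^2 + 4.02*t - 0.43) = -0.13*t^3 + 2.52*t^2 + 4.02*t + 4.58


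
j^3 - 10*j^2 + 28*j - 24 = (j - 6)*(j - 2)^2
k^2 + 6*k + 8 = (k + 2)*(k + 4)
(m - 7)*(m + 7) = m^2 - 49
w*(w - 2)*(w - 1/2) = w^3 - 5*w^2/2 + w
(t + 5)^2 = t^2 + 10*t + 25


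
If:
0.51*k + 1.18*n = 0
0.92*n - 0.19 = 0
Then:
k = -0.48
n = 0.21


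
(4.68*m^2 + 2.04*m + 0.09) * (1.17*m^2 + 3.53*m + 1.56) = 5.4756*m^4 + 18.9072*m^3 + 14.6073*m^2 + 3.5001*m + 0.1404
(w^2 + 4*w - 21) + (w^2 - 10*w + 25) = 2*w^2 - 6*w + 4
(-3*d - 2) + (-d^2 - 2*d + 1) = -d^2 - 5*d - 1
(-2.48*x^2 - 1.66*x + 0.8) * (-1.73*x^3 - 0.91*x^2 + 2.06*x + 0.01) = 4.2904*x^5 + 5.1286*x^4 - 4.9822*x^3 - 4.1724*x^2 + 1.6314*x + 0.008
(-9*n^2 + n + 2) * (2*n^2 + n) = -18*n^4 - 7*n^3 + 5*n^2 + 2*n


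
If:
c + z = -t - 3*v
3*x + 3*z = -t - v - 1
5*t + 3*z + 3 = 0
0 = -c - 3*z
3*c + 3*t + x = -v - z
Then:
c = 243/451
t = -222/451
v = 20/451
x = -2/451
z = -81/451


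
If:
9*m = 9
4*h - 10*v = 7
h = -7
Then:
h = -7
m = 1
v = -7/2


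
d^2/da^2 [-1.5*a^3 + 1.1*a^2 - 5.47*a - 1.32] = 2.2 - 9.0*a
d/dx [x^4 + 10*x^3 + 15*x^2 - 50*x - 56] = 4*x^3 + 30*x^2 + 30*x - 50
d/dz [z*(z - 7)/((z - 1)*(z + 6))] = 6*(2*z^2 - 2*z + 7)/(z^4 + 10*z^3 + 13*z^2 - 60*z + 36)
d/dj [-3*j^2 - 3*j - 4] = -6*j - 3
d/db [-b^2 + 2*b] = 2 - 2*b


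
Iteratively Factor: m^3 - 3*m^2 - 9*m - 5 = (m + 1)*(m^2 - 4*m - 5) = (m - 5)*(m + 1)*(m + 1)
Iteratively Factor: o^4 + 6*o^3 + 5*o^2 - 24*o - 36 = (o + 3)*(o^3 + 3*o^2 - 4*o - 12) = (o + 2)*(o + 3)*(o^2 + o - 6) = (o + 2)*(o + 3)^2*(o - 2)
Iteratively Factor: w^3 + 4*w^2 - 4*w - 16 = (w + 2)*(w^2 + 2*w - 8) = (w + 2)*(w + 4)*(w - 2)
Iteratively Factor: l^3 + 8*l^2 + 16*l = (l + 4)*(l^2 + 4*l) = l*(l + 4)*(l + 4)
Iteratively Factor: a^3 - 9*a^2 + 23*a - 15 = (a - 3)*(a^2 - 6*a + 5) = (a - 5)*(a - 3)*(a - 1)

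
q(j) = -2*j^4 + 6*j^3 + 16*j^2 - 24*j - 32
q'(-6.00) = 2160.00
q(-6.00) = -3200.00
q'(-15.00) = 30546.00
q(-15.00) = -117572.00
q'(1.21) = 26.90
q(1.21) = -31.27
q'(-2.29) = 93.19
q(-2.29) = -20.19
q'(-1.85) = 29.06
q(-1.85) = 5.74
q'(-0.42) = -33.67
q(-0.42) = -19.60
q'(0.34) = -11.35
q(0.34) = -38.10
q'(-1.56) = 0.26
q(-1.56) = 9.75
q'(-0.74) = -34.58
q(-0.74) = -8.51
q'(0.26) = -14.60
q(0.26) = -37.06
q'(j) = -8*j^3 + 18*j^2 + 32*j - 24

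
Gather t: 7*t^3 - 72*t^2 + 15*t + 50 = 7*t^3 - 72*t^2 + 15*t + 50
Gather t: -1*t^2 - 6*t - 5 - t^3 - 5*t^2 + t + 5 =-t^3 - 6*t^2 - 5*t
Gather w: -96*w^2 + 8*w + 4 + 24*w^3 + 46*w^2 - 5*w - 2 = 24*w^3 - 50*w^2 + 3*w + 2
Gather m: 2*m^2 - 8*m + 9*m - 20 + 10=2*m^2 + m - 10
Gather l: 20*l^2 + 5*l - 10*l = 20*l^2 - 5*l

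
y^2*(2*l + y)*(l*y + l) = 2*l^2*y^3 + 2*l^2*y^2 + l*y^4 + l*y^3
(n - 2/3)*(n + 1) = n^2 + n/3 - 2/3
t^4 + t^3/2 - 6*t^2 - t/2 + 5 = (t - 2)*(t - 1)*(t + 1)*(t + 5/2)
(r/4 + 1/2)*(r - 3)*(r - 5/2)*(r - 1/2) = r^4/4 - r^3 - 7*r^2/16 + 67*r/16 - 15/8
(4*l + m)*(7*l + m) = 28*l^2 + 11*l*m + m^2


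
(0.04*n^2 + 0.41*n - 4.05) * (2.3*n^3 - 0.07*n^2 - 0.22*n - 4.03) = 0.092*n^5 + 0.9402*n^4 - 9.3525*n^3 + 0.0321*n^2 - 0.7613*n + 16.3215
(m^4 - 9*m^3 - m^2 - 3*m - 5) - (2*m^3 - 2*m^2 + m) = m^4 - 11*m^3 + m^2 - 4*m - 5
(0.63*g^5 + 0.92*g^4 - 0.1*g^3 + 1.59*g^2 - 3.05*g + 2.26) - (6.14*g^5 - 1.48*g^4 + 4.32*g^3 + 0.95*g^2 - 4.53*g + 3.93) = -5.51*g^5 + 2.4*g^4 - 4.42*g^3 + 0.64*g^2 + 1.48*g - 1.67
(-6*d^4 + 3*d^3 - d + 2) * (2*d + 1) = -12*d^5 + 3*d^3 - 2*d^2 + 3*d + 2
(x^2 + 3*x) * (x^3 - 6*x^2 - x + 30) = x^5 - 3*x^4 - 19*x^3 + 27*x^2 + 90*x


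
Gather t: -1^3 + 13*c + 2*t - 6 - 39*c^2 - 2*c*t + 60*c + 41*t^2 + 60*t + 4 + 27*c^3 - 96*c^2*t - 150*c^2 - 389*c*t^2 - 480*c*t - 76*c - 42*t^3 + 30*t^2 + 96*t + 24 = 27*c^3 - 189*c^2 - 3*c - 42*t^3 + t^2*(71 - 389*c) + t*(-96*c^2 - 482*c + 158) + 21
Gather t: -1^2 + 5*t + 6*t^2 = 6*t^2 + 5*t - 1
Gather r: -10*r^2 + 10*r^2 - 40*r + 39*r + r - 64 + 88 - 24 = 0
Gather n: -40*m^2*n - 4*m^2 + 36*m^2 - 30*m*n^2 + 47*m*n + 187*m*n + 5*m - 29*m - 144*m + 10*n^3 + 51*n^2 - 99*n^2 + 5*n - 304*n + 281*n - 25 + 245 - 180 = 32*m^2 - 168*m + 10*n^3 + n^2*(-30*m - 48) + n*(-40*m^2 + 234*m - 18) + 40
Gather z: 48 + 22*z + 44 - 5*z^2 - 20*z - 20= -5*z^2 + 2*z + 72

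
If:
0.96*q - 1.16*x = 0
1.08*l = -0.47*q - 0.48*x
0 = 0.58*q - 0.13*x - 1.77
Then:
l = -3.01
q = 3.75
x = 3.10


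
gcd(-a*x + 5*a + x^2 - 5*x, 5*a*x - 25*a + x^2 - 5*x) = x - 5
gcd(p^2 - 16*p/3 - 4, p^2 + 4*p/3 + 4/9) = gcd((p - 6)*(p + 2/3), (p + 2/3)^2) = p + 2/3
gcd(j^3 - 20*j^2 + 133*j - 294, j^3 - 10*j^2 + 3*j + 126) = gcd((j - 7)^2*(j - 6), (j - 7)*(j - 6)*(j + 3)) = j^2 - 13*j + 42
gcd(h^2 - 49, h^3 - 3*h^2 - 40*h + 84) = h - 7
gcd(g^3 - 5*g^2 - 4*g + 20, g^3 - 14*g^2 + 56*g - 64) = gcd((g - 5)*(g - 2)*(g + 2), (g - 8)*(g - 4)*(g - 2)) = g - 2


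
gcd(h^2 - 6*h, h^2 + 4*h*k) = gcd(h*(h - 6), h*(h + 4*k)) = h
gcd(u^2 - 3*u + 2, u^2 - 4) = u - 2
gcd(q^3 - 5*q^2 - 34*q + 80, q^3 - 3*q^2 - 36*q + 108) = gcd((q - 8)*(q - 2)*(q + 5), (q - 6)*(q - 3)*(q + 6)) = 1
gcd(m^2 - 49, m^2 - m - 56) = m + 7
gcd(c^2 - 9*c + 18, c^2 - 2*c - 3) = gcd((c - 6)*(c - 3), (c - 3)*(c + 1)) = c - 3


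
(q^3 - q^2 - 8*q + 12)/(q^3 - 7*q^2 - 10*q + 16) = (q^3 - q^2 - 8*q + 12)/(q^3 - 7*q^2 - 10*q + 16)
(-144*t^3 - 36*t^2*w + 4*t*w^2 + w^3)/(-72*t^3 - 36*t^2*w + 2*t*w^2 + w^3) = (4*t + w)/(2*t + w)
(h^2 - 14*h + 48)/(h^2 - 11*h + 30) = (h - 8)/(h - 5)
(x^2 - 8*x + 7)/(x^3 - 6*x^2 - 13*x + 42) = (x - 1)/(x^2 + x - 6)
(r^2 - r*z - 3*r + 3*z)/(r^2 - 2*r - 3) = (r - z)/(r + 1)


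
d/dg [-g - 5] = -1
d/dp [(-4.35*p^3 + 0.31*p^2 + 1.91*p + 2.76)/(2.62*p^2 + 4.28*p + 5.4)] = (-11.397*p^4 - 37.236*p^3 - 74.1474*p^2 - 11.1144*p - 1.4988)/(6.8644*p^4 + 22.4272*p^3 + 46.6144*p^2 + 46.224*p + 29.16)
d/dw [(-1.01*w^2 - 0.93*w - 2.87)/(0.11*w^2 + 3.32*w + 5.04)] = (-3.2509*w^2 - 9.5494*w + 4.8412)/(0.0121*w^4 + 0.7304*w^3 + 12.1312*w^2 + 33.4656*w + 25.4016)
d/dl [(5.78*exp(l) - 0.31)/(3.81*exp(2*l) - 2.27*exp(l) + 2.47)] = (-22.0218*exp(2*l) + 2.3622*exp(l) + 13.5729)*exp(l)/(14.5161*exp(4*l) - 17.2974*exp(3*l) + 23.9743*exp(2*l) - 11.2138*exp(l) + 6.1009)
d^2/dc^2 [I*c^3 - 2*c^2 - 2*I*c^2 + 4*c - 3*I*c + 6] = 6*I*c - 4 - 4*I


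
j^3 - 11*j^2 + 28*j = j*(j - 7)*(j - 4)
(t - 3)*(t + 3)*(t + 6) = t^3 + 6*t^2 - 9*t - 54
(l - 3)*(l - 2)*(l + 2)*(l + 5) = l^4 + 2*l^3 - 19*l^2 - 8*l + 60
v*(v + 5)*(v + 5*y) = v^3 + 5*v^2*y + 5*v^2 + 25*v*y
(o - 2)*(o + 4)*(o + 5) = o^3 + 7*o^2 + 2*o - 40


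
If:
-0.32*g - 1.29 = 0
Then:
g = -4.03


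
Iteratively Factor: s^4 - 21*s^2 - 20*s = (s + 1)*(s^3 - s^2 - 20*s) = s*(s + 1)*(s^2 - s - 20) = s*(s - 5)*(s + 1)*(s + 4)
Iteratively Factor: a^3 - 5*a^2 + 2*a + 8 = (a - 2)*(a^2 - 3*a - 4) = (a - 4)*(a - 2)*(a + 1)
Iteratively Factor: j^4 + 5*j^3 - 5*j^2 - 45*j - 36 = (j + 3)*(j^3 + 2*j^2 - 11*j - 12) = (j + 3)*(j + 4)*(j^2 - 2*j - 3) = (j - 3)*(j + 3)*(j + 4)*(j + 1)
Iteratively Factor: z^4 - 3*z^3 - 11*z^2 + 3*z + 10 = (z - 5)*(z^3 + 2*z^2 - z - 2) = (z - 5)*(z + 1)*(z^2 + z - 2) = (z - 5)*(z + 1)*(z + 2)*(z - 1)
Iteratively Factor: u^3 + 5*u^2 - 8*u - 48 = (u - 3)*(u^2 + 8*u + 16) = (u - 3)*(u + 4)*(u + 4)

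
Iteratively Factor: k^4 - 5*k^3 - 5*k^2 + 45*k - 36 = (k - 4)*(k^3 - k^2 - 9*k + 9) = (k - 4)*(k + 3)*(k^2 - 4*k + 3) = (k - 4)*(k - 3)*(k + 3)*(k - 1)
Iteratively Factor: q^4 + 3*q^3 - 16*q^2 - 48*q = (q + 3)*(q^3 - 16*q) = (q - 4)*(q + 3)*(q^2 + 4*q) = (q - 4)*(q + 3)*(q + 4)*(q)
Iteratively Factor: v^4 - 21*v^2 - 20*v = (v - 5)*(v^3 + 5*v^2 + 4*v) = (v - 5)*(v + 1)*(v^2 + 4*v) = (v - 5)*(v + 1)*(v + 4)*(v)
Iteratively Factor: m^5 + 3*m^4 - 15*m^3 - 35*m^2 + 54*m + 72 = (m - 3)*(m^4 + 6*m^3 + 3*m^2 - 26*m - 24) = (m - 3)*(m + 1)*(m^3 + 5*m^2 - 2*m - 24) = (m - 3)*(m + 1)*(m + 3)*(m^2 + 2*m - 8) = (m - 3)*(m - 2)*(m + 1)*(m + 3)*(m + 4)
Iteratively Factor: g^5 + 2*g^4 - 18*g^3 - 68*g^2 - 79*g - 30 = (g + 2)*(g^4 - 18*g^2 - 32*g - 15) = (g - 5)*(g + 2)*(g^3 + 5*g^2 + 7*g + 3) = (g - 5)*(g + 2)*(g + 3)*(g^2 + 2*g + 1) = (g - 5)*(g + 1)*(g + 2)*(g + 3)*(g + 1)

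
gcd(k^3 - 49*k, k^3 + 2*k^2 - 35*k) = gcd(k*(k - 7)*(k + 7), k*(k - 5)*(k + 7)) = k^2 + 7*k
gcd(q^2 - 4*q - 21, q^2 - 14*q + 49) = q - 7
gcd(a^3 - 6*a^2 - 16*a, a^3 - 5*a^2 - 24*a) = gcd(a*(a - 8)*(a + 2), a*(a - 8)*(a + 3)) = a^2 - 8*a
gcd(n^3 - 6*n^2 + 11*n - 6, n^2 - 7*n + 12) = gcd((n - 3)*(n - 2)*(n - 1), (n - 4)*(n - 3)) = n - 3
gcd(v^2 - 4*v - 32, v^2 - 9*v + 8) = v - 8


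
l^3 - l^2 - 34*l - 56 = (l - 7)*(l + 2)*(l + 4)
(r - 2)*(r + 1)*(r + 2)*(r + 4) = r^4 + 5*r^3 - 20*r - 16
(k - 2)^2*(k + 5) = k^3 + k^2 - 16*k + 20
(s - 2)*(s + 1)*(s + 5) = s^3 + 4*s^2 - 7*s - 10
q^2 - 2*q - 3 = (q - 3)*(q + 1)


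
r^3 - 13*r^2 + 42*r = r*(r - 7)*(r - 6)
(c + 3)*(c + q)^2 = c^3 + 2*c^2*q + 3*c^2 + c*q^2 + 6*c*q + 3*q^2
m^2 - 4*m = m*(m - 4)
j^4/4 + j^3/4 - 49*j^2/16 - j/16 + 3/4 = (j/4 + 1)*(j - 3)*(j - 1/2)*(j + 1/2)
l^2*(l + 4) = l^3 + 4*l^2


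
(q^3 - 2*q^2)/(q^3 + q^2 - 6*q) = q/(q + 3)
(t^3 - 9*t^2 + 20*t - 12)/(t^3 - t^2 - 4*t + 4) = (t - 6)/(t + 2)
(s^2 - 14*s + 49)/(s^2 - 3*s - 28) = (s - 7)/(s + 4)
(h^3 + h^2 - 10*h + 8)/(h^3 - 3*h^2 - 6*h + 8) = (h^2 + 2*h - 8)/(h^2 - 2*h - 8)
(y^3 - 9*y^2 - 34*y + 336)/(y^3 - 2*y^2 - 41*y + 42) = (y - 8)/(y - 1)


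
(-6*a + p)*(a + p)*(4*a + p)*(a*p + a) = -24*a^4*p - 24*a^4 - 26*a^3*p^2 - 26*a^3*p - a^2*p^3 - a^2*p^2 + a*p^4 + a*p^3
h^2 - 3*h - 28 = (h - 7)*(h + 4)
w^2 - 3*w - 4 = (w - 4)*(w + 1)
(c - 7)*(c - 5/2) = c^2 - 19*c/2 + 35/2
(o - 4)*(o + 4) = o^2 - 16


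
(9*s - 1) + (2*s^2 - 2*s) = 2*s^2 + 7*s - 1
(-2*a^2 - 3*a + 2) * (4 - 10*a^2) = 20*a^4 + 30*a^3 - 28*a^2 - 12*a + 8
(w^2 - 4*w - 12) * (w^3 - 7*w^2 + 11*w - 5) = w^5 - 11*w^4 + 27*w^3 + 35*w^2 - 112*w + 60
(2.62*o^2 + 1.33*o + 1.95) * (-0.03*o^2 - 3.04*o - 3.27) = -0.0786*o^4 - 8.0047*o^3 - 12.6691*o^2 - 10.2771*o - 6.3765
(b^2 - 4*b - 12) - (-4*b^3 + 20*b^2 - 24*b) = 4*b^3 - 19*b^2 + 20*b - 12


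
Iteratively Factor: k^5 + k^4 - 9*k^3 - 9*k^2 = (k)*(k^4 + k^3 - 9*k^2 - 9*k) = k*(k + 3)*(k^3 - 2*k^2 - 3*k) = k*(k - 3)*(k + 3)*(k^2 + k) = k*(k - 3)*(k + 1)*(k + 3)*(k)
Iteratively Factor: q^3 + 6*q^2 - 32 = (q + 4)*(q^2 + 2*q - 8) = (q - 2)*(q + 4)*(q + 4)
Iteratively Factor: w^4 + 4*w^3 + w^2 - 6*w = (w + 3)*(w^3 + w^2 - 2*w) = w*(w + 3)*(w^2 + w - 2) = w*(w + 2)*(w + 3)*(w - 1)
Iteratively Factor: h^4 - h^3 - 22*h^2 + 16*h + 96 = (h - 3)*(h^3 + 2*h^2 - 16*h - 32) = (h - 4)*(h - 3)*(h^2 + 6*h + 8) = (h - 4)*(h - 3)*(h + 2)*(h + 4)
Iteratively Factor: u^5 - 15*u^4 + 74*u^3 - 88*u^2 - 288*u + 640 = (u + 2)*(u^4 - 17*u^3 + 108*u^2 - 304*u + 320) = (u - 4)*(u + 2)*(u^3 - 13*u^2 + 56*u - 80) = (u - 4)^2*(u + 2)*(u^2 - 9*u + 20) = (u - 4)^3*(u + 2)*(u - 5)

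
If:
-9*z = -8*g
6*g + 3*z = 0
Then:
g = 0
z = 0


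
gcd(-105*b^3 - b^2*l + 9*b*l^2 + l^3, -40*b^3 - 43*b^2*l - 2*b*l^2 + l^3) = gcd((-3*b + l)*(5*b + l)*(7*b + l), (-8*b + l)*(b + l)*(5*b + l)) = 5*b + l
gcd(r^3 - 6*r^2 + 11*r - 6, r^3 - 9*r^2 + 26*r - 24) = r^2 - 5*r + 6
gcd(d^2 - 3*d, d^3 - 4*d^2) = d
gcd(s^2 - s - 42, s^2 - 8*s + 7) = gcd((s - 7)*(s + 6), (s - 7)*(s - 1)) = s - 7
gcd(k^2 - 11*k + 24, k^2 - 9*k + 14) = 1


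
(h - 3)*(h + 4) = h^2 + h - 12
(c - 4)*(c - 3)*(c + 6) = c^3 - c^2 - 30*c + 72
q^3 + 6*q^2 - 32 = (q - 2)*(q + 4)^2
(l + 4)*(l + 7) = l^2 + 11*l + 28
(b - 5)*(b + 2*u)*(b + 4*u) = b^3 + 6*b^2*u - 5*b^2 + 8*b*u^2 - 30*b*u - 40*u^2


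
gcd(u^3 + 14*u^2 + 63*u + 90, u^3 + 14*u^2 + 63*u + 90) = u^3 + 14*u^2 + 63*u + 90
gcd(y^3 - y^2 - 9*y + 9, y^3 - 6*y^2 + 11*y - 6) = y^2 - 4*y + 3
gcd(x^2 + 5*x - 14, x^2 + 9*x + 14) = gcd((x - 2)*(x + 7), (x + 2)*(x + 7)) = x + 7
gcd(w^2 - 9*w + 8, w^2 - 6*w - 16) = w - 8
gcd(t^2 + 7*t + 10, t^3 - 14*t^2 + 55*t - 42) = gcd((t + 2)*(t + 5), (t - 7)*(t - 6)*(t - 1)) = 1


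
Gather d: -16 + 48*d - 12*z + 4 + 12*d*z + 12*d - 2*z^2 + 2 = d*(12*z + 60) - 2*z^2 - 12*z - 10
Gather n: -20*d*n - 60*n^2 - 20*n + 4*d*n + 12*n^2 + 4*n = -48*n^2 + n*(-16*d - 16)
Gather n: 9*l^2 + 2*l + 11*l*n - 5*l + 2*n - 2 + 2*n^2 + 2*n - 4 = 9*l^2 - 3*l + 2*n^2 + n*(11*l + 4) - 6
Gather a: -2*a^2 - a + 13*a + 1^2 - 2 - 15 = -2*a^2 + 12*a - 16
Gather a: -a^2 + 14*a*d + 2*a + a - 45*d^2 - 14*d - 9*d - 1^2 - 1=-a^2 + a*(14*d + 3) - 45*d^2 - 23*d - 2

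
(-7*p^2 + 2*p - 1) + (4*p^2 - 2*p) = -3*p^2 - 1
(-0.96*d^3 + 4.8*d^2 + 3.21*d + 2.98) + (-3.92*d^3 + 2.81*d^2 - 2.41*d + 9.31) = -4.88*d^3 + 7.61*d^2 + 0.8*d + 12.29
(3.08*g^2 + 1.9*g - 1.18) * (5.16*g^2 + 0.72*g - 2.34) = 15.8928*g^4 + 12.0216*g^3 - 11.928*g^2 - 5.2956*g + 2.7612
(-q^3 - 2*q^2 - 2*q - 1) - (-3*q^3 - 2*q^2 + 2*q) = 2*q^3 - 4*q - 1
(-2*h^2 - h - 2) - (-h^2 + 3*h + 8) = -h^2 - 4*h - 10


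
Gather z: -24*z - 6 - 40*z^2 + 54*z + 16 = -40*z^2 + 30*z + 10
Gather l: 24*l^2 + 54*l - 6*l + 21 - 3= 24*l^2 + 48*l + 18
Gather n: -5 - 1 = -6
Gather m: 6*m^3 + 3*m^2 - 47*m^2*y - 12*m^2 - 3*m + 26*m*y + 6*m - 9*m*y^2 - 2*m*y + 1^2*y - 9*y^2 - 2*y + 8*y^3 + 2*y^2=6*m^3 + m^2*(-47*y - 9) + m*(-9*y^2 + 24*y + 3) + 8*y^3 - 7*y^2 - y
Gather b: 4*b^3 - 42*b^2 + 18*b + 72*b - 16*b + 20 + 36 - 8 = 4*b^3 - 42*b^2 + 74*b + 48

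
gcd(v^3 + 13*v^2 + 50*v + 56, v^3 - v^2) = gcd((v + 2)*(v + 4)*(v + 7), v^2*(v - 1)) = 1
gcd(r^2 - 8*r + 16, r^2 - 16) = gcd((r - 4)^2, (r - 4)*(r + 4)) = r - 4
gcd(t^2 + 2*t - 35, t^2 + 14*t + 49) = t + 7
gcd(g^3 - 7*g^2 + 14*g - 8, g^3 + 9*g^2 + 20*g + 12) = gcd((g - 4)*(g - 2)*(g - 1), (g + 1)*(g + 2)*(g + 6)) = 1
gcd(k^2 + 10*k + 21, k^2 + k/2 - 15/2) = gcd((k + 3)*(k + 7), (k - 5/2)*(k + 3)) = k + 3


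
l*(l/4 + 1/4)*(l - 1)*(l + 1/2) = l^4/4 + l^3/8 - l^2/4 - l/8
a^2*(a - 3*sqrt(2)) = a^3 - 3*sqrt(2)*a^2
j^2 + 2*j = j*(j + 2)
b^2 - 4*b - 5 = (b - 5)*(b + 1)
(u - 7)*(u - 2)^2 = u^3 - 11*u^2 + 32*u - 28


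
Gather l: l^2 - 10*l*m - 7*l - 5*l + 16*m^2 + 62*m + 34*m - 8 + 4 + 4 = l^2 + l*(-10*m - 12) + 16*m^2 + 96*m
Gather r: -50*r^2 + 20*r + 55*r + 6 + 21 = -50*r^2 + 75*r + 27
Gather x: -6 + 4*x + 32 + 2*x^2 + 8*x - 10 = 2*x^2 + 12*x + 16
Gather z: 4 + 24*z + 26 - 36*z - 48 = -12*z - 18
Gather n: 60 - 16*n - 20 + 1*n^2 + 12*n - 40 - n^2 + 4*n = 0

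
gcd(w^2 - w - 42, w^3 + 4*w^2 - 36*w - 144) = w + 6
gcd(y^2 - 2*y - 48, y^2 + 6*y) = y + 6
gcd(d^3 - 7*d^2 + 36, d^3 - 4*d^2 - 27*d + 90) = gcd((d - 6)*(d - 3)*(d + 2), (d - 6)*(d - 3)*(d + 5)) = d^2 - 9*d + 18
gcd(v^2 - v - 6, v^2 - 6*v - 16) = v + 2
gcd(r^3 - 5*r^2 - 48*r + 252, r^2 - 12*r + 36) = r^2 - 12*r + 36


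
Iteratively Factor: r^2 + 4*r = (r)*(r + 4)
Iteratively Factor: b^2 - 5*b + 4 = (b - 1)*(b - 4)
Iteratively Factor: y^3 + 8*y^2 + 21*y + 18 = (y + 3)*(y^2 + 5*y + 6) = (y + 2)*(y + 3)*(y + 3)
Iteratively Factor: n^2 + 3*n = (n + 3)*(n)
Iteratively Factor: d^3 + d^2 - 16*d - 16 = (d + 1)*(d^2 - 16) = (d + 1)*(d + 4)*(d - 4)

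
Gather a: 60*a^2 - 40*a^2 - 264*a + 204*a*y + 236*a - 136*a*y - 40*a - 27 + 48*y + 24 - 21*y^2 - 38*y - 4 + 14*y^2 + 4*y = 20*a^2 + a*(68*y - 68) - 7*y^2 + 14*y - 7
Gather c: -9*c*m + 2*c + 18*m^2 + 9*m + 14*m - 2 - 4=c*(2 - 9*m) + 18*m^2 + 23*m - 6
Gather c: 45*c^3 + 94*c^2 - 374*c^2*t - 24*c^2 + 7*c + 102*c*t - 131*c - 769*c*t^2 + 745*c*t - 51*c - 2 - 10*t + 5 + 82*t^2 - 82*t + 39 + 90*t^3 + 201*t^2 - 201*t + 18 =45*c^3 + c^2*(70 - 374*t) + c*(-769*t^2 + 847*t - 175) + 90*t^3 + 283*t^2 - 293*t + 60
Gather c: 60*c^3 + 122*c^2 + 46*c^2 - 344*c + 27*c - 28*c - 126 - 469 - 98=60*c^3 + 168*c^2 - 345*c - 693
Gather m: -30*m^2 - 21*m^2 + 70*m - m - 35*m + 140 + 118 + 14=-51*m^2 + 34*m + 272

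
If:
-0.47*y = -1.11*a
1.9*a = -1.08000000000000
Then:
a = -0.57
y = -1.34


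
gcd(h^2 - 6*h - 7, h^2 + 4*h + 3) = h + 1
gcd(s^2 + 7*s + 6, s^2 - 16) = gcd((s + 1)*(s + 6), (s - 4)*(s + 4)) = 1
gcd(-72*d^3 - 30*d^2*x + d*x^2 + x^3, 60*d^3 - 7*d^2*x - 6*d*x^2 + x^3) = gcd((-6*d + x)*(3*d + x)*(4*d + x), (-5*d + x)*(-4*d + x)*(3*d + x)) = 3*d + x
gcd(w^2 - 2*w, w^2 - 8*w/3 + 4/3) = w - 2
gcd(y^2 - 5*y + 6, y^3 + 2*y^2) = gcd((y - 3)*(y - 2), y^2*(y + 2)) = 1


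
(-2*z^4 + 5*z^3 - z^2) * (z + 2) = -2*z^5 + z^4 + 9*z^3 - 2*z^2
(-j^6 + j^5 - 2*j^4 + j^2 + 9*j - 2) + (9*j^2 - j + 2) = -j^6 + j^5 - 2*j^4 + 10*j^2 + 8*j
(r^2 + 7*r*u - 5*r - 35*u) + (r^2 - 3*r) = 2*r^2 + 7*r*u - 8*r - 35*u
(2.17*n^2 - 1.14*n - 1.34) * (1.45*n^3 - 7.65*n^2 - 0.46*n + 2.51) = 3.1465*n^5 - 18.2535*n^4 + 5.7798*n^3 + 16.2221*n^2 - 2.245*n - 3.3634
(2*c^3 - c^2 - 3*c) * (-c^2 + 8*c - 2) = -2*c^5 + 17*c^4 - 9*c^3 - 22*c^2 + 6*c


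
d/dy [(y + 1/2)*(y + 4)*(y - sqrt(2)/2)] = 3*y^2 - sqrt(2)*y + 9*y - 9*sqrt(2)/4 + 2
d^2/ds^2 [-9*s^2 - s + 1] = -18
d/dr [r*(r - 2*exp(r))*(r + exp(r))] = -r^2*exp(r) + 3*r^2 - 4*r*exp(2*r) - 2*r*exp(r) - 2*exp(2*r)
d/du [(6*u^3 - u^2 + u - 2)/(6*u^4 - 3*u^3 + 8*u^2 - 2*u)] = (-36*u^6 + 12*u^5 + 27*u^4 + 30*u^3 - 24*u^2 + 32*u - 4)/(u^2*(36*u^6 - 36*u^5 + 105*u^4 - 72*u^3 + 76*u^2 - 32*u + 4))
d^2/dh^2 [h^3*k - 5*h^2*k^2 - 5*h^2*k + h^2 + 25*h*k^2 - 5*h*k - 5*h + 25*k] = 6*h*k - 10*k^2 - 10*k + 2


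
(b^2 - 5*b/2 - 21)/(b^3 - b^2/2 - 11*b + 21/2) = (b - 6)/(b^2 - 4*b + 3)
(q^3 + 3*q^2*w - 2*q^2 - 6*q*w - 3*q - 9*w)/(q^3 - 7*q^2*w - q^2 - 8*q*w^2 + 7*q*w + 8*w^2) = (q^3 + 3*q^2*w - 2*q^2 - 6*q*w - 3*q - 9*w)/(q^3 - 7*q^2*w - q^2 - 8*q*w^2 + 7*q*w + 8*w^2)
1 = 1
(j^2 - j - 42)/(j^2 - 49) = (j + 6)/(j + 7)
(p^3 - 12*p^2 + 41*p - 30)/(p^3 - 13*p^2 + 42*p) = (p^2 - 6*p + 5)/(p*(p - 7))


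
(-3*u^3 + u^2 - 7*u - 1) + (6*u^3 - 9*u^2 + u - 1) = 3*u^3 - 8*u^2 - 6*u - 2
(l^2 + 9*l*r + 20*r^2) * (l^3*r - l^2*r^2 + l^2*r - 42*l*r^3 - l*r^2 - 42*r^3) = l^5*r + 8*l^4*r^2 + l^4*r - 31*l^3*r^3 + 8*l^3*r^2 - 398*l^2*r^4 - 31*l^2*r^3 - 840*l*r^5 - 398*l*r^4 - 840*r^5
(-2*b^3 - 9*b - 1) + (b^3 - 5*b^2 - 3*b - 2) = -b^3 - 5*b^2 - 12*b - 3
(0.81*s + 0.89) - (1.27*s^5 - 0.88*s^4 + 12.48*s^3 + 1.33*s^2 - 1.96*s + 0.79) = -1.27*s^5 + 0.88*s^4 - 12.48*s^3 - 1.33*s^2 + 2.77*s + 0.1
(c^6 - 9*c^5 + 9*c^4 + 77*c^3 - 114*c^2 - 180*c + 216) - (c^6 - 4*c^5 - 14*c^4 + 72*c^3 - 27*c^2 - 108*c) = -5*c^5 + 23*c^4 + 5*c^3 - 87*c^2 - 72*c + 216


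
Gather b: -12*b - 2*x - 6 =-12*b - 2*x - 6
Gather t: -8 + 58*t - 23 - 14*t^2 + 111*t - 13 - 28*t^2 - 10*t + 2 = -42*t^2 + 159*t - 42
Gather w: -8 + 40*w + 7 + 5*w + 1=45*w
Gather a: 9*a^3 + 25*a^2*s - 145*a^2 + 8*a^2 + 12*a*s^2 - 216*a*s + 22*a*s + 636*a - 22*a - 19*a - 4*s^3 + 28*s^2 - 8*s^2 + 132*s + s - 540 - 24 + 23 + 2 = 9*a^3 + a^2*(25*s - 137) + a*(12*s^2 - 194*s + 595) - 4*s^3 + 20*s^2 + 133*s - 539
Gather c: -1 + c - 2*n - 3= c - 2*n - 4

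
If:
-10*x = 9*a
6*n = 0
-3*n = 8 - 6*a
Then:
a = 4/3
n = 0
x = -6/5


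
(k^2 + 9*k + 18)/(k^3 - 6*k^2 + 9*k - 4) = (k^2 + 9*k + 18)/(k^3 - 6*k^2 + 9*k - 4)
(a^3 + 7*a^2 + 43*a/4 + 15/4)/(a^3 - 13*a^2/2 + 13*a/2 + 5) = (2*a^2 + 13*a + 15)/(2*(a^2 - 7*a + 10))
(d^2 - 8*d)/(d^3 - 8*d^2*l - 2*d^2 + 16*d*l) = (d - 8)/(d^2 - 8*d*l - 2*d + 16*l)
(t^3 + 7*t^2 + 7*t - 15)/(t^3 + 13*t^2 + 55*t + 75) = (t - 1)/(t + 5)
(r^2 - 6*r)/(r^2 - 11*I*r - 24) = r*(6 - r)/(-r^2 + 11*I*r + 24)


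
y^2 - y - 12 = (y - 4)*(y + 3)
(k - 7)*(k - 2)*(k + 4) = k^3 - 5*k^2 - 22*k + 56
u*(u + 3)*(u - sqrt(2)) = u^3 - sqrt(2)*u^2 + 3*u^2 - 3*sqrt(2)*u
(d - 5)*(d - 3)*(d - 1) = d^3 - 9*d^2 + 23*d - 15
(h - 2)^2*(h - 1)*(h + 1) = h^4 - 4*h^3 + 3*h^2 + 4*h - 4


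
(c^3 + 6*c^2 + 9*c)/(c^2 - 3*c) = (c^2 + 6*c + 9)/(c - 3)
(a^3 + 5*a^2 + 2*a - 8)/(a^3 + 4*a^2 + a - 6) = (a + 4)/(a + 3)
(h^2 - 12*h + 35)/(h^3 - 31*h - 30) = (-h^2 + 12*h - 35)/(-h^3 + 31*h + 30)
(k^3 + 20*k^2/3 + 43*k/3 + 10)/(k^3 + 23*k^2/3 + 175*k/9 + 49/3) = 3*(3*k^2 + 11*k + 10)/(9*k^2 + 42*k + 49)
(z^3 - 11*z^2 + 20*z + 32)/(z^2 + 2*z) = (z^3 - 11*z^2 + 20*z + 32)/(z*(z + 2))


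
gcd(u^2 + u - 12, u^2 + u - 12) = u^2 + u - 12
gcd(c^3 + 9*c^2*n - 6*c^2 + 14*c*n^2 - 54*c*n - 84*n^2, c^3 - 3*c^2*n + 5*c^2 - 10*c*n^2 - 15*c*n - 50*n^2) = c + 2*n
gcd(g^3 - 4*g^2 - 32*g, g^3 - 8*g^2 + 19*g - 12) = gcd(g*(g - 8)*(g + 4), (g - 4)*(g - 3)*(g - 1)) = 1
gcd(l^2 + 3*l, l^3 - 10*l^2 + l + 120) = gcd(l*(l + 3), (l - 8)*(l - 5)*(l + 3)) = l + 3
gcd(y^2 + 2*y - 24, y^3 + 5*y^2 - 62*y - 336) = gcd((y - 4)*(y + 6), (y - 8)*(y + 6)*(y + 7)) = y + 6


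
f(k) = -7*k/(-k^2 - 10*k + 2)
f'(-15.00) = -0.30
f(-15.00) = -1.44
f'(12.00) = -0.01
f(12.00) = 0.32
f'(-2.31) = -0.13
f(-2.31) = 0.82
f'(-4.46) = -0.21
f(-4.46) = 1.17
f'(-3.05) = -0.15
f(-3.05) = 0.92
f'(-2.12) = -0.13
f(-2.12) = 0.79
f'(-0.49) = -0.35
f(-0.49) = 0.52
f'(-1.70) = -0.13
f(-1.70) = 0.74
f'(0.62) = -0.79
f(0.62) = 0.95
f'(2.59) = -0.07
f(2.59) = 0.59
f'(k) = -7*k*(2*k + 10)/(-k^2 - 10*k + 2)^2 - 7/(-k^2 - 10*k + 2)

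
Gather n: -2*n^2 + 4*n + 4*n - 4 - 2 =-2*n^2 + 8*n - 6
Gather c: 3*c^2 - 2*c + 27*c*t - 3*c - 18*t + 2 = 3*c^2 + c*(27*t - 5) - 18*t + 2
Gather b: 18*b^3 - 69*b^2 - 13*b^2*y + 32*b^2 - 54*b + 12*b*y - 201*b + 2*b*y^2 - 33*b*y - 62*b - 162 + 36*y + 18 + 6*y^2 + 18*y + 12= 18*b^3 + b^2*(-13*y - 37) + b*(2*y^2 - 21*y - 317) + 6*y^2 + 54*y - 132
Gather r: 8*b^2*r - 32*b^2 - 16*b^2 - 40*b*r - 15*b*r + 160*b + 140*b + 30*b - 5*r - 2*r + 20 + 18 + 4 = -48*b^2 + 330*b + r*(8*b^2 - 55*b - 7) + 42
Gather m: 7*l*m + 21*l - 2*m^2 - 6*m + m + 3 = 21*l - 2*m^2 + m*(7*l - 5) + 3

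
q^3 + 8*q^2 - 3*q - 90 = (q - 3)*(q + 5)*(q + 6)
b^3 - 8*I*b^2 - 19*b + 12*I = (b - 4*I)*(b - 3*I)*(b - I)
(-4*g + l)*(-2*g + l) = 8*g^2 - 6*g*l + l^2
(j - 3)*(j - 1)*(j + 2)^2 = j^4 - 9*j^2 - 4*j + 12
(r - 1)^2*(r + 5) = r^3 + 3*r^2 - 9*r + 5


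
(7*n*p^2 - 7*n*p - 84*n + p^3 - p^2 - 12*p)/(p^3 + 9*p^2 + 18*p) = (7*n*p - 28*n + p^2 - 4*p)/(p*(p + 6))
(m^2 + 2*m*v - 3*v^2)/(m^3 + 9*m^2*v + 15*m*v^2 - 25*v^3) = (m + 3*v)/(m^2 + 10*m*v + 25*v^2)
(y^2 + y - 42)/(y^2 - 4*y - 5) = (-y^2 - y + 42)/(-y^2 + 4*y + 5)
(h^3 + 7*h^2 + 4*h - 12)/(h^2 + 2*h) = h + 5 - 6/h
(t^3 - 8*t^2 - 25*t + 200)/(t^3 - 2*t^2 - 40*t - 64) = (t^2 - 25)/(t^2 + 6*t + 8)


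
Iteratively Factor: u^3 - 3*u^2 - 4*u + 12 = (u - 3)*(u^2 - 4) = (u - 3)*(u - 2)*(u + 2)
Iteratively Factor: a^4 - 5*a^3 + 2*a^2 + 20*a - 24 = (a - 3)*(a^3 - 2*a^2 - 4*a + 8) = (a - 3)*(a + 2)*(a^2 - 4*a + 4) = (a - 3)*(a - 2)*(a + 2)*(a - 2)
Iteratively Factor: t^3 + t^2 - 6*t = (t)*(t^2 + t - 6) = t*(t + 3)*(t - 2)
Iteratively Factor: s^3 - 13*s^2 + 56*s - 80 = (s - 4)*(s^2 - 9*s + 20) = (s - 5)*(s - 4)*(s - 4)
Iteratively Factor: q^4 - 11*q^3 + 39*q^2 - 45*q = (q - 5)*(q^3 - 6*q^2 + 9*q) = (q - 5)*(q - 3)*(q^2 - 3*q) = (q - 5)*(q - 3)^2*(q)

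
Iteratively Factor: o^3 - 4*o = (o)*(o^2 - 4) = o*(o - 2)*(o + 2)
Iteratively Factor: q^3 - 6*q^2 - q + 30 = (q - 5)*(q^2 - q - 6) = (q - 5)*(q - 3)*(q + 2)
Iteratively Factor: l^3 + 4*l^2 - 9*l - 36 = (l + 3)*(l^2 + l - 12) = (l - 3)*(l + 3)*(l + 4)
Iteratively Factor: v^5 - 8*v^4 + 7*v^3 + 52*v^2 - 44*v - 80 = (v - 4)*(v^4 - 4*v^3 - 9*v^2 + 16*v + 20) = (v - 4)*(v + 2)*(v^3 - 6*v^2 + 3*v + 10) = (v - 4)*(v + 1)*(v + 2)*(v^2 - 7*v + 10) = (v - 4)*(v - 2)*(v + 1)*(v + 2)*(v - 5)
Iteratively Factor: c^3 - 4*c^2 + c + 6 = (c - 3)*(c^2 - c - 2) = (c - 3)*(c + 1)*(c - 2)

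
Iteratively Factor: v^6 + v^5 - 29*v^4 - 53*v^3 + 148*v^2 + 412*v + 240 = (v + 1)*(v^5 - 29*v^3 - 24*v^2 + 172*v + 240) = (v - 5)*(v + 1)*(v^4 + 5*v^3 - 4*v^2 - 44*v - 48) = (v - 5)*(v + 1)*(v + 2)*(v^3 + 3*v^2 - 10*v - 24) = (v - 5)*(v + 1)*(v + 2)^2*(v^2 + v - 12) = (v - 5)*(v + 1)*(v + 2)^2*(v + 4)*(v - 3)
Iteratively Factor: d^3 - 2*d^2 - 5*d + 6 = (d - 1)*(d^2 - d - 6) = (d - 3)*(d - 1)*(d + 2)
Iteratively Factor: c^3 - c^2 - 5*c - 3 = (c - 3)*(c^2 + 2*c + 1) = (c - 3)*(c + 1)*(c + 1)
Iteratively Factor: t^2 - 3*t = (t - 3)*(t)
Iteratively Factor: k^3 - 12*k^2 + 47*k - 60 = (k - 4)*(k^2 - 8*k + 15) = (k - 5)*(k - 4)*(k - 3)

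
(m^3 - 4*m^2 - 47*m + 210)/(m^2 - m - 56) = (m^2 - 11*m + 30)/(m - 8)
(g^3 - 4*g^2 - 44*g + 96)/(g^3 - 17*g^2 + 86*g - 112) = (g + 6)/(g - 7)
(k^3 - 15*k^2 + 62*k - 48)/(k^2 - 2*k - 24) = (k^2 - 9*k + 8)/(k + 4)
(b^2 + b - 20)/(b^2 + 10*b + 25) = (b - 4)/(b + 5)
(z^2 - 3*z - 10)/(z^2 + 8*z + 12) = (z - 5)/(z + 6)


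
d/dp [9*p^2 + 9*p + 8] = 18*p + 9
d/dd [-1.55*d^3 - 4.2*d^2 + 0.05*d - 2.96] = -4.65*d^2 - 8.4*d + 0.05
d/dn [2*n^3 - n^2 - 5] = 2*n*(3*n - 1)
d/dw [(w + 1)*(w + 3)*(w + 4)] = 3*w^2 + 16*w + 19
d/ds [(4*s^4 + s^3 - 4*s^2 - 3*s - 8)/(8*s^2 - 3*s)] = 2*(32*s^5 - 14*s^4 - 3*s^3 + 18*s^2 + 64*s - 12)/(s^2*(64*s^2 - 48*s + 9))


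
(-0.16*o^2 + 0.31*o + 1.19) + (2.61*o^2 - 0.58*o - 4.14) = 2.45*o^2 - 0.27*o - 2.95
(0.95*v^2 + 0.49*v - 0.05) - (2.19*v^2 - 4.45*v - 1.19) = -1.24*v^2 + 4.94*v + 1.14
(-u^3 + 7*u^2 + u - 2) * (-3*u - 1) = 3*u^4 - 20*u^3 - 10*u^2 + 5*u + 2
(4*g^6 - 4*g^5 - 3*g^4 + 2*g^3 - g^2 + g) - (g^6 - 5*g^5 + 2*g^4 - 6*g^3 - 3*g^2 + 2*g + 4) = 3*g^6 + g^5 - 5*g^4 + 8*g^3 + 2*g^2 - g - 4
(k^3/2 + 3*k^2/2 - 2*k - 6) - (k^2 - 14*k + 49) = k^3/2 + k^2/2 + 12*k - 55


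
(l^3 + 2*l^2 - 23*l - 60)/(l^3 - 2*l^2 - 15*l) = (l + 4)/l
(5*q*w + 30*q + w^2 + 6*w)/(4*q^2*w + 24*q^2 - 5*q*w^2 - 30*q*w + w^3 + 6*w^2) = (5*q + w)/(4*q^2 - 5*q*w + w^2)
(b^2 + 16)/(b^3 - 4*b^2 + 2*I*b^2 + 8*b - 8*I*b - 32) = (b - 4*I)/(b^2 - 2*b*(2 + I) + 8*I)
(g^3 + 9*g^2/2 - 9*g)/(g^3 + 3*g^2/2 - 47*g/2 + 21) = g*(2*g - 3)/(2*g^2 - 9*g + 7)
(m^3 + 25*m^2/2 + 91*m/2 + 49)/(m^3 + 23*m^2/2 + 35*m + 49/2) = (m + 2)/(m + 1)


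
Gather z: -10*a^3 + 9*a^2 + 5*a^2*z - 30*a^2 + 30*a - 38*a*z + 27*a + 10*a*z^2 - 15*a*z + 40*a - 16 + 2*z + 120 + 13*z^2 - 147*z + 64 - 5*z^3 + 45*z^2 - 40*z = -10*a^3 - 21*a^2 + 97*a - 5*z^3 + z^2*(10*a + 58) + z*(5*a^2 - 53*a - 185) + 168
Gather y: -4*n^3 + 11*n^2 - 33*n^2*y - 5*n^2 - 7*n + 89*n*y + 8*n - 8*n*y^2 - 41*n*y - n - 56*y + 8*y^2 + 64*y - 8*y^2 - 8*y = -4*n^3 + 6*n^2 - 8*n*y^2 + y*(-33*n^2 + 48*n)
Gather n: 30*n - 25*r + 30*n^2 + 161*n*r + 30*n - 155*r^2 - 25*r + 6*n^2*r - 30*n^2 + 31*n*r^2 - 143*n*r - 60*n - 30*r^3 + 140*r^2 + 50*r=6*n^2*r + n*(31*r^2 + 18*r) - 30*r^3 - 15*r^2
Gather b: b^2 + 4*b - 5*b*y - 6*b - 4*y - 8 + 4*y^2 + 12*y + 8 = b^2 + b*(-5*y - 2) + 4*y^2 + 8*y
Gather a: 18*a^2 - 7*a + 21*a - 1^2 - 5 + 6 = 18*a^2 + 14*a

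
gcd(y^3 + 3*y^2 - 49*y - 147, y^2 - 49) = y^2 - 49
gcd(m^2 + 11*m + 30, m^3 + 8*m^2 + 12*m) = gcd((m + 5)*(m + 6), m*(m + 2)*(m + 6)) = m + 6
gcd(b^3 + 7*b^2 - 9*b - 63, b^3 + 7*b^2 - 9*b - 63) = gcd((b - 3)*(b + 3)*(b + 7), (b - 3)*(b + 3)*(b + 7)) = b^3 + 7*b^2 - 9*b - 63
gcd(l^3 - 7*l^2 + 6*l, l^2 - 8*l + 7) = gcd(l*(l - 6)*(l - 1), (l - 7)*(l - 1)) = l - 1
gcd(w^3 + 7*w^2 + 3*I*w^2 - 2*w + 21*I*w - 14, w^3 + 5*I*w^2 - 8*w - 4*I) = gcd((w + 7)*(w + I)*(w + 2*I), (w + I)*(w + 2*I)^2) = w^2 + 3*I*w - 2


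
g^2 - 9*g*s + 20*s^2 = (g - 5*s)*(g - 4*s)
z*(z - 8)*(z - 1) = z^3 - 9*z^2 + 8*z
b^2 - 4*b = b*(b - 4)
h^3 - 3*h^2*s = h^2*(h - 3*s)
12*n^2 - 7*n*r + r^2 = (-4*n + r)*(-3*n + r)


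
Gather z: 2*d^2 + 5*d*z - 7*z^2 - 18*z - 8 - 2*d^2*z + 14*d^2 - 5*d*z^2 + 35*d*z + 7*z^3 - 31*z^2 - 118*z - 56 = 16*d^2 + 7*z^3 + z^2*(-5*d - 38) + z*(-2*d^2 + 40*d - 136) - 64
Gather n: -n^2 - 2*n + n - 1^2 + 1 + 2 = -n^2 - n + 2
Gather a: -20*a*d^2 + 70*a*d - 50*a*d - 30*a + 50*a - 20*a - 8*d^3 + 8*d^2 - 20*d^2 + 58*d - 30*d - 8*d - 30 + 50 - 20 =a*(-20*d^2 + 20*d) - 8*d^3 - 12*d^2 + 20*d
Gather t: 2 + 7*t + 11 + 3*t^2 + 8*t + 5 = 3*t^2 + 15*t + 18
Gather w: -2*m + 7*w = -2*m + 7*w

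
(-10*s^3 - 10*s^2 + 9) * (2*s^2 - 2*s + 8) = -20*s^5 - 60*s^3 - 62*s^2 - 18*s + 72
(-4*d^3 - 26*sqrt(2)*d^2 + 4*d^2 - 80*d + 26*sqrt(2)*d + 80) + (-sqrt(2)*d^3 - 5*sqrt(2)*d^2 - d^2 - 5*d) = -4*d^3 - sqrt(2)*d^3 - 31*sqrt(2)*d^2 + 3*d^2 - 85*d + 26*sqrt(2)*d + 80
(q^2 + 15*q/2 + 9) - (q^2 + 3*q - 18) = 9*q/2 + 27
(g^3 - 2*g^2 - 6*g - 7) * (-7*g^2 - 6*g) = -7*g^5 + 8*g^4 + 54*g^3 + 85*g^2 + 42*g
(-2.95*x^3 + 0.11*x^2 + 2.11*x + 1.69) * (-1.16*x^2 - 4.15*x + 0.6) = 3.422*x^5 + 12.1149*x^4 - 4.6741*x^3 - 10.6509*x^2 - 5.7475*x + 1.014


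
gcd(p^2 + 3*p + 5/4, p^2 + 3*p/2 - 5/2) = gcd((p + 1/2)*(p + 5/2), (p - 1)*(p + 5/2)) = p + 5/2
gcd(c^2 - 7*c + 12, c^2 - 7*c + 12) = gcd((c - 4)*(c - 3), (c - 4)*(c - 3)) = c^2 - 7*c + 12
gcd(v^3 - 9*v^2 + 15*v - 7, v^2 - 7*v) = v - 7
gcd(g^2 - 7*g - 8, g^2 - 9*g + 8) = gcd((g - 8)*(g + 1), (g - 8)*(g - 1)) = g - 8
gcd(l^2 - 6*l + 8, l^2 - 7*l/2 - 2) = l - 4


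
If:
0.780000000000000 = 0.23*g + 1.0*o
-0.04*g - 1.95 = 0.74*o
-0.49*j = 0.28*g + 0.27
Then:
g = 19.41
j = -11.64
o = -3.68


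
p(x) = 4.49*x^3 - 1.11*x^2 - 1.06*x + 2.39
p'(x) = 13.47*x^2 - 2.22*x - 1.06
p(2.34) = 51.36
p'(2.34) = 67.50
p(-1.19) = -5.49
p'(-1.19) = 20.66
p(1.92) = 28.04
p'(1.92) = 44.33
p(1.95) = 29.40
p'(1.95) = 45.83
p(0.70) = 2.64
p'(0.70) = 3.99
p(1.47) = 12.70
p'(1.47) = 24.78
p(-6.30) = -1157.70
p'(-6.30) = 547.55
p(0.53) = 2.18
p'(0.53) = 1.55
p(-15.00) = -15385.21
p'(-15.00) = 3062.99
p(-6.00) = -1001.05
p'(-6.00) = 497.18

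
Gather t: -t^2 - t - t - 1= -t^2 - 2*t - 1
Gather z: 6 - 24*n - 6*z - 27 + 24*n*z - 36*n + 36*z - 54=-60*n + z*(24*n + 30) - 75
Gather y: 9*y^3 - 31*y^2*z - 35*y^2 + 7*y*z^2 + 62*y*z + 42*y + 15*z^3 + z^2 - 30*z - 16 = 9*y^3 + y^2*(-31*z - 35) + y*(7*z^2 + 62*z + 42) + 15*z^3 + z^2 - 30*z - 16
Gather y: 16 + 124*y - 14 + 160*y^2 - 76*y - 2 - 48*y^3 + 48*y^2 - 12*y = -48*y^3 + 208*y^2 + 36*y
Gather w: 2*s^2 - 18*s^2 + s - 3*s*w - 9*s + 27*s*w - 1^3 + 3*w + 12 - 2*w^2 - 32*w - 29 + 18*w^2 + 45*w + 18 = -16*s^2 - 8*s + 16*w^2 + w*(24*s + 16)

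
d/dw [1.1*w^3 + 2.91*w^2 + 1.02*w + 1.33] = 3.3*w^2 + 5.82*w + 1.02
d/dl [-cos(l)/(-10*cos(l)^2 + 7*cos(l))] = 10*sin(l)/(10*cos(l) - 7)^2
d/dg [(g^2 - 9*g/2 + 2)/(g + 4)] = (g^2 + 8*g - 20)/(g^2 + 8*g + 16)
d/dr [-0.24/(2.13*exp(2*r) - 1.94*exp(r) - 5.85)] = (1.0224*exp(r) - 0.4656)*exp(r)/(-2.13*exp(2*r) + 1.94*exp(r) + 5.85)^2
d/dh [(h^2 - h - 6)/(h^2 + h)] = 2*(h^2 + 6*h + 3)/(h^2*(h^2 + 2*h + 1))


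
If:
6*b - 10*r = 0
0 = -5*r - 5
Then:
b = -5/3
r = -1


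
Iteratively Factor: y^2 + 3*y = (y + 3)*(y)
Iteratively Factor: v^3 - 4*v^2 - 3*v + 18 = (v + 2)*(v^2 - 6*v + 9) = (v - 3)*(v + 2)*(v - 3)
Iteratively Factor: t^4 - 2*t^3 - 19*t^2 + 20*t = (t - 5)*(t^3 + 3*t^2 - 4*t) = (t - 5)*(t + 4)*(t^2 - t) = t*(t - 5)*(t + 4)*(t - 1)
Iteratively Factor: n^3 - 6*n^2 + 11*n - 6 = (n - 3)*(n^2 - 3*n + 2) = (n - 3)*(n - 2)*(n - 1)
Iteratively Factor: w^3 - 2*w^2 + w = (w - 1)*(w^2 - w) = (w - 1)^2*(w)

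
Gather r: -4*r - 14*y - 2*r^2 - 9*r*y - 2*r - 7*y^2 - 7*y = -2*r^2 + r*(-9*y - 6) - 7*y^2 - 21*y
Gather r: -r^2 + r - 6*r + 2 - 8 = -r^2 - 5*r - 6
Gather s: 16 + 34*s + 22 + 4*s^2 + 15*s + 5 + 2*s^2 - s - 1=6*s^2 + 48*s + 42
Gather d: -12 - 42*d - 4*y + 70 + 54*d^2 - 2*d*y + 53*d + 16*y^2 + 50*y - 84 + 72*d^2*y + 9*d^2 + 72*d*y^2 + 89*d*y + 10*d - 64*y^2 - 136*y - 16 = d^2*(72*y + 63) + d*(72*y^2 + 87*y + 21) - 48*y^2 - 90*y - 42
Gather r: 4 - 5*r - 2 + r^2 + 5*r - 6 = r^2 - 4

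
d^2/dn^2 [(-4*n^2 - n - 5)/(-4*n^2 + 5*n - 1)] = 12*(16*n^3 + 32*n^2 - 52*n + 19)/(64*n^6 - 240*n^5 + 348*n^4 - 245*n^3 + 87*n^2 - 15*n + 1)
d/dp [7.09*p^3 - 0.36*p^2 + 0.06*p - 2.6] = 21.27*p^2 - 0.72*p + 0.06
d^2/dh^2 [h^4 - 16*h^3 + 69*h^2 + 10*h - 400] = 12*h^2 - 96*h + 138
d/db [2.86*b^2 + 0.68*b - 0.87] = 5.72*b + 0.68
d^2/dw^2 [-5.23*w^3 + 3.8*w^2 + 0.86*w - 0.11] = 7.6 - 31.38*w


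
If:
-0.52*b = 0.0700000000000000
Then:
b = -0.13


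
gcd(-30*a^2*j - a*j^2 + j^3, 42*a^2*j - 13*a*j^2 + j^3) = 6*a*j - j^2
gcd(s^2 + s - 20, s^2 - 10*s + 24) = s - 4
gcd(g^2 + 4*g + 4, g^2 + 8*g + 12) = g + 2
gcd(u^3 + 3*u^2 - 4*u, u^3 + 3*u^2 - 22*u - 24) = 1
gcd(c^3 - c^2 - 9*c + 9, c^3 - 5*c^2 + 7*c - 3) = c^2 - 4*c + 3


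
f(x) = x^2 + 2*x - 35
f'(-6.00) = -10.00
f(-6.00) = -11.00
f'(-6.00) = -10.00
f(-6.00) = -11.00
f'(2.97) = 7.94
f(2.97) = -20.24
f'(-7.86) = -13.72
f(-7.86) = 11.06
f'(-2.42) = -2.84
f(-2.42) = -33.98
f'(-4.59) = -7.18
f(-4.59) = -23.11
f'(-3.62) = -5.24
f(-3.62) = -29.14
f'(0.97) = 3.94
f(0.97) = -32.12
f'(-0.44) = 1.12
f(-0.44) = -35.69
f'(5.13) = 12.26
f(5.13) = 1.58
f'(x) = 2*x + 2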